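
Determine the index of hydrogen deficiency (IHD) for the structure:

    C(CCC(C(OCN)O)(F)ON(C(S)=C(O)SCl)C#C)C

3

Molecular formula from the SMILES: C11H18ClFN2O4S2.
DoU = (2C + 2 + N − H − X)/2 = (2·11 + 2 + 2 − 18 − 2)/2 = 6/2 = 3.
(Structurally: 0 ring(s) + 3 π bond(s) = 3.)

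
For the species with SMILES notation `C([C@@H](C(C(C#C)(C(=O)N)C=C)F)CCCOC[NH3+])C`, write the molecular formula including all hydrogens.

C14H24FN2O2+

Heavy atoms from the SMILES: 14 C, 1 F, 2 N, 2 O.
Implicit hydrogens by atom environment:
  6 × C: 2 H each → 12
  4 × C: 1 H each → 4
  3 × C: no H
  2 × O: no H
  1 × C: 3 H
  1 × F: no H
  1 × N (charge +1): 3 H
  1 × N: 2 H
  Total hydrogens = 24.
Net charge +1.
Molecular formula: C14H24FN2O2+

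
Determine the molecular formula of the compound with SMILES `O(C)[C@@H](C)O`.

Heavy atoms from the SMILES: 3 C, 2 O.
Implicit hydrogens by atom environment:
  2 × C: 3 H each → 6
  1 × C: 1 H
  1 × O: 1 H
  1 × O: no H
  Total hydrogens = 8.
Molecular formula: C3H8O2

C3H8O2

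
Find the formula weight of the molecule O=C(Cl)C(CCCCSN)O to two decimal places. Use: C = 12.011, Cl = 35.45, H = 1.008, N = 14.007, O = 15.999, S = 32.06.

197.68

Molecular formula: C6H12ClNO2S.
M = 6×12.011 + 1×35.45 + 12×1.008 + 1×14.007 + 2×15.999 + 1×32.06 = 197.68 g/mol.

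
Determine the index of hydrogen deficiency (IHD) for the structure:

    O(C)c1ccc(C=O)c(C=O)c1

Molecular formula from the SMILES: C9H8O3.
DoU = (2C + 2 + N − H − X)/2 = (2·9 + 2 + 0 − 8 − 0)/2 = 12/2 = 6.
(Structurally: 1 ring(s) + 5 π bond(s) = 6.)

6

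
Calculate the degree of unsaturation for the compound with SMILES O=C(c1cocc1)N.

4

Molecular formula from the SMILES: C5H5NO2.
DoU = (2C + 2 + N − H − X)/2 = (2·5 + 2 + 1 − 5 − 0)/2 = 8/2 = 4.
(Structurally: 1 ring(s) + 3 π bond(s) = 4.)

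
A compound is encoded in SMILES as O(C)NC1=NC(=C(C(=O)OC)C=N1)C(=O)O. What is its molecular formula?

C8H9N3O5

Heavy atoms from the SMILES: 8 C, 3 N, 5 O.
Implicit hydrogens by atom environment:
  4 × O: no H
  3 × C (aromatic): no H
  2 × C: 3 H each → 6
  2 × C: no H
  2 × N (aromatic): no H
  1 × C (aromatic): 1 H
  1 × N: 1 H
  1 × O: 1 H
  Total hydrogens = 9.
Molecular formula: C8H9N3O5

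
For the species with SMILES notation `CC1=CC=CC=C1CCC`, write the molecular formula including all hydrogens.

C10H14

Heavy atoms from the SMILES: 10 C.
Implicit hydrogens by atom environment:
  4 × C (aromatic): 1 H each → 4
  2 × C: 3 H each → 6
  2 × C: 2 H each → 4
  2 × C (aromatic): no H
  Total hydrogens = 14.
Molecular formula: C10H14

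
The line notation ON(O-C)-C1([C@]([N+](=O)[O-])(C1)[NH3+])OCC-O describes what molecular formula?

Heavy atoms from the SMILES: 6 C, 3 N, 6 O.
Implicit hydrogens by atom environment:
  3 × C: 2 H each → 6
  3 × O: no H
  2 × C: no H
  2 × O: 1 H each → 2
  1 × C: 3 H
  1 × N (charge +1): 3 H
  1 × N: no H
  1 × N (charge +1): no H
  1 × O (charge -1): no H
  Total hydrogens = 14.
Net charge +1.
Molecular formula: C6H14N3O6+

C6H14N3O6+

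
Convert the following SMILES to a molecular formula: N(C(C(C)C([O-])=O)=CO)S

Heavy atoms from the SMILES: 5 C, 1 N, 3 O, 1 S.
Implicit hydrogens by atom environment:
  2 × C: 1 H each → 2
  2 × C: no H
  1 × C: 3 H
  1 × N: 1 H
  1 × O: 1 H
  1 × O: no H
  1 × O (charge -1): no H
  1 × S: 1 H
  Total hydrogens = 8.
Net charge -1.
Molecular formula: C5H8NO3S-

C5H8NO3S-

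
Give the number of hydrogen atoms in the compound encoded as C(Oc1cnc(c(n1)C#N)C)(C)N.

10

Hydrogens are implicit in SMILES; fill each atom to its normal valence:
  3 × C (aromatic): no H
  2 × C: 3 H each → 6
  2 × N (aromatic): no H
  1 × C (aromatic): 1 H
  1 × C: 1 H
  1 × C: no H
  1 × N: 2 H
  1 × N: no H
  1 × O: no H
  Total hydrogens = 10.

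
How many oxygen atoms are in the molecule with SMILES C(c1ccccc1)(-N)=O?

1

The symbol for oxygen appears 1 time in the SMILES.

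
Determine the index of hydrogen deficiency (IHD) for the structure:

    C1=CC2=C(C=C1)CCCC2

Molecular formula from the SMILES: C10H12.
DoU = (2C + 2 + N − H − X)/2 = (2·10 + 2 + 0 − 12 − 0)/2 = 10/2 = 5.
(Structurally: 2 ring(s) + 3 π bond(s) = 5.)

5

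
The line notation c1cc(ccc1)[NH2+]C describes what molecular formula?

C7H10N+

Heavy atoms from the SMILES: 7 C, 1 N.
Implicit hydrogens by atom environment:
  5 × C (aromatic): 1 H each → 5
  1 × C: 3 H
  1 × C (aromatic): no H
  1 × N (charge +1): 2 H
  Total hydrogens = 10.
Net charge +1.
Molecular formula: C7H10N+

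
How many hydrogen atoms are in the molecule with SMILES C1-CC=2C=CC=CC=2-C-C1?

12

Hydrogens are implicit in SMILES; fill each atom to its normal valence:
  4 × C: 2 H each → 8
  4 × C (aromatic): 1 H each → 4
  2 × C (aromatic): no H
  Total hydrogens = 12.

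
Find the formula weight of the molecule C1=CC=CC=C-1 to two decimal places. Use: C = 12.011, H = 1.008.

Molecular formula: C6H6.
M = 6×12.011 + 6×1.008 = 78.11 g/mol.

78.11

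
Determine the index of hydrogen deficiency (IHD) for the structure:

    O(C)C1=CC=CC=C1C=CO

5

Molecular formula from the SMILES: C9H10O2.
DoU = (2C + 2 + N − H − X)/2 = (2·9 + 2 + 0 − 10 − 0)/2 = 10/2 = 5.
(Structurally: 1 ring(s) + 4 π bond(s) = 5.)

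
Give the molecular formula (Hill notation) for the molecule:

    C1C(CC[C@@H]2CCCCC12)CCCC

Heavy atoms from the SMILES: 14 C.
Implicit hydrogens by atom environment:
  10 × C: 2 H each → 20
  3 × C: 1 H each → 3
  1 × C: 3 H
  Total hydrogens = 26.
Molecular formula: C14H26

C14H26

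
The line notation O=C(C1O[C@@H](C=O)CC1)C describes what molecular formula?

Heavy atoms from the SMILES: 7 C, 3 O.
Implicit hydrogens by atom environment:
  3 × C: 1 H each → 3
  3 × O: no H
  2 × C: 2 H each → 4
  1 × C: 3 H
  1 × C: no H
  Total hydrogens = 10.
Molecular formula: C7H10O3

C7H10O3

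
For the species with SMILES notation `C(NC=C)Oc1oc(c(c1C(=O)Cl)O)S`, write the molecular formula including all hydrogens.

C8H8ClNO4S

Heavy atoms from the SMILES: 8 C, 1 Cl, 1 N, 4 O, 1 S.
Implicit hydrogens by atom environment:
  4 × C (aromatic): no H
  2 × C: 2 H each → 4
  2 × O: no H
  1 × C: 1 H
  1 × C: no H
  1 × Cl: no H
  1 × N: 1 H
  1 × O: 1 H
  1 × O (aromatic): no H
  1 × S: 1 H
  Total hydrogens = 8.
Molecular formula: C8H8ClNO4S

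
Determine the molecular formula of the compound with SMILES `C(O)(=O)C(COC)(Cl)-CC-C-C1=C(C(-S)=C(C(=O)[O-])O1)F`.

C12H13ClFO6S-

Heavy atoms from the SMILES: 12 C, 1 Cl, 1 F, 6 O, 1 S.
Implicit hydrogens by atom environment:
  4 × C: 2 H each → 8
  4 × C (aromatic): no H
  3 × C: no H
  3 × O: no H
  1 × C: 3 H
  1 × Cl: no H
  1 × F: no H
  1 × O: 1 H
  1 × O (aromatic): no H
  1 × O (charge -1): no H
  1 × S: 1 H
  Total hydrogens = 13.
Net charge -1.
Molecular formula: C12H13ClFO6S-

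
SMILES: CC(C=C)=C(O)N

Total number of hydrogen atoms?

Hydrogens are implicit in SMILES; fill each atom to its normal valence:
  2 × C: no H
  1 × C: 3 H
  1 × C: 2 H
  1 × C: 1 H
  1 × N: 2 H
  1 × O: 1 H
  Total hydrogens = 9.

9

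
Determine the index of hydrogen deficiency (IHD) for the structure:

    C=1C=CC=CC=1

4

Molecular formula from the SMILES: C6H6.
DoU = (2C + 2 + N − H − X)/2 = (2·6 + 2 + 0 − 6 − 0)/2 = 8/2 = 4.
(Structurally: 1 ring(s) + 3 π bond(s) = 4.)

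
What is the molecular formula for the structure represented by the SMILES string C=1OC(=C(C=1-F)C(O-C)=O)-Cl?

Heavy atoms from the SMILES: 6 C, 1 Cl, 1 F, 3 O.
Implicit hydrogens by atom environment:
  3 × C (aromatic): no H
  2 × O: no H
  1 × C: 3 H
  1 × C (aromatic): 1 H
  1 × C: no H
  1 × Cl: no H
  1 × F: no H
  1 × O (aromatic): no H
  Total hydrogens = 4.
Molecular formula: C6H4ClFO3

C6H4ClFO3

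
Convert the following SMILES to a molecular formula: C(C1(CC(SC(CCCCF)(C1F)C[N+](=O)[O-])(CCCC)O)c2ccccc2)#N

C21H28F2N2O3S

Heavy atoms from the SMILES: 21 C, 2 F, 2 N, 3 O, 1 S.
Implicit hydrogens by atom environment:
  9 × C: 2 H each → 18
  5 × C (aromatic): 1 H each → 5
  4 × C: no H
  2 × F: no H
  1 × C: 3 H
  1 × C: 1 H
  1 × C (aromatic): no H
  1 × N (charge +1): no H
  1 × N: no H
  1 × O: 1 H
  1 × O: no H
  1 × O (charge -1): no H
  1 × S: no H
  Total hydrogens = 28.
Molecular formula: C21H28F2N2O3S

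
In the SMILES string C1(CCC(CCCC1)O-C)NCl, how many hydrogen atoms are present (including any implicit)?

18

Hydrogens are implicit in SMILES; fill each atom to its normal valence:
  6 × C: 2 H each → 12
  2 × C: 1 H each → 2
  1 × C: 3 H
  1 × Cl: no H
  1 × N: 1 H
  1 × O: no H
  Total hydrogens = 18.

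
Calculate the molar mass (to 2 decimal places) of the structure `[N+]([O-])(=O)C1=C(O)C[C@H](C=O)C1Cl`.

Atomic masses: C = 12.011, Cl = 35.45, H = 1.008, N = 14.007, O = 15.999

191.57

Molecular formula: C6H6ClNO4.
M = 6×12.011 + 1×35.45 + 6×1.008 + 1×14.007 + 4×15.999 = 191.57 g/mol.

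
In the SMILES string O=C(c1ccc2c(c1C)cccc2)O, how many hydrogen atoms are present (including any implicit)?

10

Hydrogens are implicit in SMILES; fill each atom to its normal valence:
  6 × C (aromatic): 1 H each → 6
  4 × C (aromatic): no H
  1 × C: 3 H
  1 × C: no H
  1 × O: 1 H
  1 × O: no H
  Total hydrogens = 10.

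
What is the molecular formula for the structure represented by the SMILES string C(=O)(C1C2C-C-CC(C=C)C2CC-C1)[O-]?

Heavy atoms from the SMILES: 13 C, 2 O.
Implicit hydrogens by atom environment:
  7 × C: 2 H each → 14
  5 × C: 1 H each → 5
  1 × C: no H
  1 × O: no H
  1 × O (charge -1): no H
  Total hydrogens = 19.
Net charge -1.
Molecular formula: C13H19O2-

C13H19O2-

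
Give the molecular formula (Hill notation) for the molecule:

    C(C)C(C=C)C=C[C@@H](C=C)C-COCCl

C13H21ClO

Heavy atoms from the SMILES: 13 C, 1 Cl, 1 O.
Implicit hydrogens by atom environment:
  6 × C: 2 H each → 12
  6 × C: 1 H each → 6
  1 × C: 3 H
  1 × Cl: no H
  1 × O: no H
  Total hydrogens = 21.
Molecular formula: C13H21ClO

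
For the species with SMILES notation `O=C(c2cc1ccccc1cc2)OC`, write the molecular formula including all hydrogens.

C12H10O2

Heavy atoms from the SMILES: 12 C, 2 O.
Implicit hydrogens by atom environment:
  7 × C (aromatic): 1 H each → 7
  3 × C (aromatic): no H
  2 × O: no H
  1 × C: 3 H
  1 × C: no H
  Total hydrogens = 10.
Molecular formula: C12H10O2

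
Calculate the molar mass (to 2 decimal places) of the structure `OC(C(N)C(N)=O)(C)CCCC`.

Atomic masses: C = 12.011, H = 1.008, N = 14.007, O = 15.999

Molecular formula: C8H18N2O2.
M = 8×12.011 + 18×1.008 + 2×14.007 + 2×15.999 = 174.24 g/mol.

174.24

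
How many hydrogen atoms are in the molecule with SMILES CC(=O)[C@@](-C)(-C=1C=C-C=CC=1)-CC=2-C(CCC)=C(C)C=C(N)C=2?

Hydrogens are implicit in SMILES; fill each atom to its normal valence:
  7 × C (aromatic): 1 H each → 7
  5 × C (aromatic): no H
  4 × C: 3 H each → 12
  3 × C: 2 H each → 6
  2 × C: no H
  1 × N: 2 H
  1 × O: no H
  Total hydrogens = 27.

27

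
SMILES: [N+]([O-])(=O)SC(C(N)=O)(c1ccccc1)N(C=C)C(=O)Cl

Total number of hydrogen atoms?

10

Hydrogens are implicit in SMILES; fill each atom to its normal valence:
  5 × C (aromatic): 1 H each → 5
  3 × C: no H
  3 × O: no H
  1 × C: 2 H
  1 × C: 1 H
  1 × C (aromatic): no H
  1 × Cl: no H
  1 × N: 2 H
  1 × N (charge +1): no H
  1 × N: no H
  1 × O (charge -1): no H
  1 × S: no H
  Total hydrogens = 10.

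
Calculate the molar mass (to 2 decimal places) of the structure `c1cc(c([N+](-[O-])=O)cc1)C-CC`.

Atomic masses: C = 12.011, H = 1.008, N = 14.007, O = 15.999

165.19

Molecular formula: C9H11NO2.
M = 9×12.011 + 11×1.008 + 1×14.007 + 2×15.999 = 165.19 g/mol.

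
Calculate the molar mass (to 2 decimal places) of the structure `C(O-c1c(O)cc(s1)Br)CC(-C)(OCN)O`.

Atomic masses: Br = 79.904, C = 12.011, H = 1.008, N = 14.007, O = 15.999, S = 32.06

Molecular formula: C9H14BrNO4S.
M = 1×79.904 + 9×12.011 + 14×1.008 + 1×14.007 + 4×15.999 + 1×32.06 = 312.18 g/mol.

312.18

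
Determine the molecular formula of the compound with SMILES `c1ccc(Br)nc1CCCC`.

C9H12BrN

Heavy atoms from the SMILES: 1 Br, 9 C, 1 N.
Implicit hydrogens by atom environment:
  3 × C: 2 H each → 6
  3 × C (aromatic): 1 H each → 3
  2 × C (aromatic): no H
  1 × Br: no H
  1 × C: 3 H
  1 × N (aromatic): no H
  Total hydrogens = 12.
Molecular formula: C9H12BrN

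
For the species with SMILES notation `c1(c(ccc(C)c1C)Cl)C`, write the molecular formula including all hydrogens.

C9H11Cl

Heavy atoms from the SMILES: 9 C, 1 Cl.
Implicit hydrogens by atom environment:
  4 × C (aromatic): no H
  3 × C: 3 H each → 9
  2 × C (aromatic): 1 H each → 2
  1 × Cl: no H
  Total hydrogens = 11.
Molecular formula: C9H11Cl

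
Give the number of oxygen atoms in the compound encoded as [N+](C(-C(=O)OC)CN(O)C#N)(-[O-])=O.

5

The symbol for oxygen appears 5 times in the SMILES.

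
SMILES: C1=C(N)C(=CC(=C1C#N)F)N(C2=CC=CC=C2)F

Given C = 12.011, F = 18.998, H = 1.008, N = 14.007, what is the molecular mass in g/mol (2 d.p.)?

245.23

Molecular formula: C13H9F2N3.
M = 13×12.011 + 2×18.998 + 9×1.008 + 3×14.007 = 245.23 g/mol.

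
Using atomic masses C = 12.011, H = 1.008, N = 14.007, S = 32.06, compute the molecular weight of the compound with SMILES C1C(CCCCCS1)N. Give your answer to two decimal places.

Molecular formula: C7H15NS.
M = 7×12.011 + 15×1.008 + 1×14.007 + 1×32.06 = 145.26 g/mol.

145.26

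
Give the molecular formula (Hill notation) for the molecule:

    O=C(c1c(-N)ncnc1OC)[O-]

Heavy atoms from the SMILES: 6 C, 3 N, 3 O.
Implicit hydrogens by atom environment:
  3 × C (aromatic): no H
  2 × N (aromatic): no H
  2 × O: no H
  1 × C: 3 H
  1 × C (aromatic): 1 H
  1 × C: no H
  1 × N: 2 H
  1 × O (charge -1): no H
  Total hydrogens = 6.
Net charge -1.
Molecular formula: C6H6N3O3-

C6H6N3O3-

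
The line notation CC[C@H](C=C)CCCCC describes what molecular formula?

C10H20

Heavy atoms from the SMILES: 10 C.
Implicit hydrogens by atom environment:
  6 × C: 2 H each → 12
  2 × C: 3 H each → 6
  2 × C: 1 H each → 2
  Total hydrogens = 20.
Molecular formula: C10H20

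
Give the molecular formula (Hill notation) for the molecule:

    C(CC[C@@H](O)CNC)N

Heavy atoms from the SMILES: 6 C, 2 N, 1 O.
Implicit hydrogens by atom environment:
  4 × C: 2 H each → 8
  1 × C: 3 H
  1 × C: 1 H
  1 × N: 2 H
  1 × N: 1 H
  1 × O: 1 H
  Total hydrogens = 16.
Molecular formula: C6H16N2O

C6H16N2O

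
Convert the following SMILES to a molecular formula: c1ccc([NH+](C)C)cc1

Heavy atoms from the SMILES: 8 C, 1 N.
Implicit hydrogens by atom environment:
  5 × C (aromatic): 1 H each → 5
  2 × C: 3 H each → 6
  1 × C (aromatic): no H
  1 × N (charge +1): 1 H
  Total hydrogens = 12.
Net charge +1.
Molecular formula: C8H12N+

C8H12N+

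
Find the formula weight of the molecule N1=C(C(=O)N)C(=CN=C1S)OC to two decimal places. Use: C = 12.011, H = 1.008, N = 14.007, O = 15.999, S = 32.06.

185.20

Molecular formula: C6H7N3O2S.
M = 6×12.011 + 7×1.008 + 3×14.007 + 2×15.999 + 1×32.06 = 185.20 g/mol.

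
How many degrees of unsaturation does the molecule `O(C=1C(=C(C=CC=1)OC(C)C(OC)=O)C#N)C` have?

7

Molecular formula from the SMILES: C12H13NO4.
DoU = (2C + 2 + N − H − X)/2 = (2·12 + 2 + 1 − 13 − 0)/2 = 14/2 = 7.
(Structurally: 1 ring(s) + 6 π bond(s) = 7.)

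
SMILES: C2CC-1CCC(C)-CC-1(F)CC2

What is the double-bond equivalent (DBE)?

2

Molecular formula from the SMILES: C11H19F.
DoU = (2C + 2 + N − H − X)/2 = (2·11 + 2 + 0 − 19 − 1)/2 = 4/2 = 2.
(Structurally: 2 ring(s) + 0 π bond(s) = 2.)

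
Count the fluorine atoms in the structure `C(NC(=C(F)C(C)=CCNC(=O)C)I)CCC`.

The symbol for fluorine appears 1 time in the SMILES.

1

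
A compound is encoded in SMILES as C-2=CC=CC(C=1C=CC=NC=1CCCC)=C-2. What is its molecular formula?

C15H17N

Heavy atoms from the SMILES: 15 C, 1 N.
Implicit hydrogens by atom environment:
  8 × C (aromatic): 1 H each → 8
  3 × C: 2 H each → 6
  3 × C (aromatic): no H
  1 × C: 3 H
  1 × N (aromatic): no H
  Total hydrogens = 17.
Molecular formula: C15H17N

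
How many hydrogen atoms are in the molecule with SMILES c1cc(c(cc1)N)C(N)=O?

8

Hydrogens are implicit in SMILES; fill each atom to its normal valence:
  4 × C (aromatic): 1 H each → 4
  2 × C (aromatic): no H
  2 × N: 2 H each → 4
  1 × C: no H
  1 × O: no H
  Total hydrogens = 8.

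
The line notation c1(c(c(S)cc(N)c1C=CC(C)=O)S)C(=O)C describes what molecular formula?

C12H13NO2S2

Heavy atoms from the SMILES: 12 C, 1 N, 2 O, 2 S.
Implicit hydrogens by atom environment:
  5 × C (aromatic): no H
  2 × C: 3 H each → 6
  2 × C: 1 H each → 2
  2 × C: no H
  2 × O: no H
  2 × S: 1 H each → 2
  1 × C (aromatic): 1 H
  1 × N: 2 H
  Total hydrogens = 13.
Molecular formula: C12H13NO2S2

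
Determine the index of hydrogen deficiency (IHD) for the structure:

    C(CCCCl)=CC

Molecular formula from the SMILES: C6H11Cl.
DoU = (2C + 2 + N − H − X)/2 = (2·6 + 2 + 0 − 11 − 1)/2 = 2/2 = 1.
(Structurally: 0 ring(s) + 1 π bond(s) = 1.)

1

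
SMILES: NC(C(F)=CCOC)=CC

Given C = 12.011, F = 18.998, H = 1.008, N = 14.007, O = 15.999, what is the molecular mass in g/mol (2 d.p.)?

Molecular formula: C7H12FNO.
M = 7×12.011 + 1×18.998 + 12×1.008 + 1×14.007 + 1×15.999 = 145.18 g/mol.

145.18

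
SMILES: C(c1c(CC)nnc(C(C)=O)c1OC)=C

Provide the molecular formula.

Heavy atoms from the SMILES: 11 C, 2 N, 2 O.
Implicit hydrogens by atom environment:
  4 × C (aromatic): no H
  3 × C: 3 H each → 9
  2 × C: 2 H each → 4
  2 × N (aromatic): no H
  2 × O: no H
  1 × C: 1 H
  1 × C: no H
  Total hydrogens = 14.
Molecular formula: C11H14N2O2

C11H14N2O2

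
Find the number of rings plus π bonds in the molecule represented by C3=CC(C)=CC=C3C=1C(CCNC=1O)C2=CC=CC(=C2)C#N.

Molecular formula from the SMILES: C19H18N2O.
DoU = (2C + 2 + N − H − X)/2 = (2·19 + 2 + 2 − 18 − 0)/2 = 24/2 = 12.
(Structurally: 3 ring(s) + 9 π bond(s) = 12.)

12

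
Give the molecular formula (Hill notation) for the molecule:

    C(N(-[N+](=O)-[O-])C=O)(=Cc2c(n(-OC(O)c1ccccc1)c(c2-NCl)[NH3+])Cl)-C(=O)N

C15H15Cl2N6O6+

Heavy atoms from the SMILES: 15 C, 2 Cl, 6 N, 6 O.
Implicit hydrogens by atom environment:
  5 × C (aromatic): 1 H each → 5
  5 × C (aromatic): no H
  4 × O: no H
  3 × C: 1 H each → 3
  2 × C: no H
  2 × Cl: no H
  1 × N (charge +1): 3 H
  1 × N: 2 H
  1 × N: 1 H
  1 × N (aromatic): no H
  1 × N: no H
  1 × N (charge +1): no H
  1 × O: 1 H
  1 × O (charge -1): no H
  Total hydrogens = 15.
Net charge +1.
Molecular formula: C15H15Cl2N6O6+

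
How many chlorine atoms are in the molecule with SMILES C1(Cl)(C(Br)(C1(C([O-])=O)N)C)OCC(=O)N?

1

The symbol for chlorine appears 1 time in the SMILES.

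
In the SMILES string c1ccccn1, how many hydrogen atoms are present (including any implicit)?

Hydrogens are implicit in SMILES; fill each atom to its normal valence:
  5 × C (aromatic): 1 H each → 5
  1 × N (aromatic): no H
  Total hydrogens = 5.

5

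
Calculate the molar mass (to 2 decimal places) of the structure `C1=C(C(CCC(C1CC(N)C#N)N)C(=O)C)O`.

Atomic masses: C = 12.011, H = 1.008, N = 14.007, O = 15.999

Molecular formula: C12H19N3O2.
M = 12×12.011 + 19×1.008 + 3×14.007 + 2×15.999 = 237.30 g/mol.

237.30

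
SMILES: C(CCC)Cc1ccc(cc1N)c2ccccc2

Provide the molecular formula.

C17H21N

Heavy atoms from the SMILES: 17 C, 1 N.
Implicit hydrogens by atom environment:
  8 × C (aromatic): 1 H each → 8
  4 × C: 2 H each → 8
  4 × C (aromatic): no H
  1 × C: 3 H
  1 × N: 2 H
  Total hydrogens = 21.
Molecular formula: C17H21N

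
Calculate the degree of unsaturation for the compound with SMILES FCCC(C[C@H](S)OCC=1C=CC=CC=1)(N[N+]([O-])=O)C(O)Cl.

Molecular formula from the SMILES: C13H18ClFN2O4S.
DoU = (2C + 2 + N − H − X)/2 = (2·13 + 2 + 2 − 18 − 2)/2 = 10/2 = 5.
(Structurally: 1 ring(s) + 4 π bond(s) = 5.)

5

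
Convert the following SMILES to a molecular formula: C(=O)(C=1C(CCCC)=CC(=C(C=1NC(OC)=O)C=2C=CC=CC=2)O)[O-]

C19H20NO5-

Heavy atoms from the SMILES: 19 C, 1 N, 5 O.
Implicit hydrogens by atom environment:
  6 × C (aromatic): 1 H each → 6
  6 × C (aromatic): no H
  3 × C: 2 H each → 6
  3 × O: no H
  2 × C: 3 H each → 6
  2 × C: no H
  1 × N: 1 H
  1 × O: 1 H
  1 × O (charge -1): no H
  Total hydrogens = 20.
Net charge -1.
Molecular formula: C19H20NO5-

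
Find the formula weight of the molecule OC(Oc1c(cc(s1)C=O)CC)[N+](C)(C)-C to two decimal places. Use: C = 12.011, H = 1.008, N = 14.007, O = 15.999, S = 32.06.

Molecular formula: C11H18NO3S+.
M = 11×12.011 + 18×1.008 + 1×14.007 + 3×15.999 + 1×32.06 = 244.33 g/mol.

244.33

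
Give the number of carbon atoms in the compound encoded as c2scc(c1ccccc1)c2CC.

The symbol for carbon appears 12 times in the SMILES. Lowercase c denotes aromatic carbon and counts toward C.

12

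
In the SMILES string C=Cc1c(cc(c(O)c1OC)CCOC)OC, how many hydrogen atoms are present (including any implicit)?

18

Hydrogens are implicit in SMILES; fill each atom to its normal valence:
  5 × C (aromatic): no H
  3 × C: 3 H each → 9
  3 × C: 2 H each → 6
  3 × O: no H
  1 × C (aromatic): 1 H
  1 × C: 1 H
  1 × O: 1 H
  Total hydrogens = 18.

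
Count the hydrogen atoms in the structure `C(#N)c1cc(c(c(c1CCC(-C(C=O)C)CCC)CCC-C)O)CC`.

33

Hydrogens are implicit in SMILES; fill each atom to its normal valence:
  8 × C: 2 H each → 16
  5 × C (aromatic): no H
  4 × C: 3 H each → 12
  3 × C: 1 H each → 3
  1 × C (aromatic): 1 H
  1 × C: no H
  1 × N: no H
  1 × O: 1 H
  1 × O: no H
  Total hydrogens = 33.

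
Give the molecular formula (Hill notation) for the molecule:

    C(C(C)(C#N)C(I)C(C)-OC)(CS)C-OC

Heavy atoms from the SMILES: 11 C, 1 I, 1 N, 2 O, 1 S.
Implicit hydrogens by atom environment:
  4 × C: 3 H each → 12
  3 × C: 1 H each → 3
  2 × C: 2 H each → 4
  2 × C: no H
  2 × O: no H
  1 × I: no H
  1 × N: no H
  1 × S: 1 H
  Total hydrogens = 20.
Molecular formula: C11H20INO2S

C11H20INO2S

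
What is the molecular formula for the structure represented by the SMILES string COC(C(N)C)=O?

C4H9NO2

Heavy atoms from the SMILES: 4 C, 1 N, 2 O.
Implicit hydrogens by atom environment:
  2 × C: 3 H each → 6
  2 × O: no H
  1 × C: 1 H
  1 × C: no H
  1 × N: 2 H
  Total hydrogens = 9.
Molecular formula: C4H9NO2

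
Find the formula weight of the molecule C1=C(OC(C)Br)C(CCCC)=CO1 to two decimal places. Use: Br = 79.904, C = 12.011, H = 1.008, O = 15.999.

247.13

Molecular formula: C10H15BrO2.
M = 1×79.904 + 10×12.011 + 15×1.008 + 2×15.999 = 247.13 g/mol.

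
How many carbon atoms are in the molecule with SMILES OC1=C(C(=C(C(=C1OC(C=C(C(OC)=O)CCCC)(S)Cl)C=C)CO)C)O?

19

The symbol for carbon appears 19 times in the SMILES. (Cl is a single chlorine, not C + l.)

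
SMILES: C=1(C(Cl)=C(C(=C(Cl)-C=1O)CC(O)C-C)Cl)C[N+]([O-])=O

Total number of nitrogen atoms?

1

The symbol for nitrogen appears 1 time in the SMILES.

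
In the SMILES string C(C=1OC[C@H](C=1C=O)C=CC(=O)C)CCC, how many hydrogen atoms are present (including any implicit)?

Hydrogens are implicit in SMILES; fill each atom to its normal valence:
  4 × C: 2 H each → 8
  4 × C: 1 H each → 4
  3 × C: no H
  3 × O: no H
  2 × C: 3 H each → 6
  Total hydrogens = 18.

18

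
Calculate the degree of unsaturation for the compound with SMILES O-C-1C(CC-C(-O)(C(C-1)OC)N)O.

Molecular formula from the SMILES: C8H17NO4.
DoU = (2C + 2 + N − H − X)/2 = (2·8 + 2 + 1 − 17 − 0)/2 = 2/2 = 1.
(Structurally: 1 ring(s) + 0 π bond(s) = 1.)

1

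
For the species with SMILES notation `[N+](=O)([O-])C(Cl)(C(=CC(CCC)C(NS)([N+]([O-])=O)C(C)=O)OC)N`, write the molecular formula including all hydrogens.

C11H19ClN4O6S

Heavy atoms from the SMILES: 11 C, 1 Cl, 4 N, 6 O, 1 S.
Implicit hydrogens by atom environment:
  4 × C: no H
  4 × O: no H
  3 × C: 3 H each → 9
  2 × C: 2 H each → 4
  2 × C: 1 H each → 2
  2 × N (charge +1): no H
  2 × O (charge -1): no H
  1 × Cl: no H
  1 × N: 2 H
  1 × N: 1 H
  1 × S: 1 H
  Total hydrogens = 19.
Molecular formula: C11H19ClN4O6S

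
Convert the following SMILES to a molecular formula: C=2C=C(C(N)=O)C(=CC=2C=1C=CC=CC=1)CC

C15H15NO

Heavy atoms from the SMILES: 15 C, 1 N, 1 O.
Implicit hydrogens by atom environment:
  8 × C (aromatic): 1 H each → 8
  4 × C (aromatic): no H
  1 × C: 3 H
  1 × C: 2 H
  1 × C: no H
  1 × N: 2 H
  1 × O: no H
  Total hydrogens = 15.
Molecular formula: C15H15NO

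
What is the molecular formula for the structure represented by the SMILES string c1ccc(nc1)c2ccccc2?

C11H9N

Heavy atoms from the SMILES: 11 C, 1 N.
Implicit hydrogens by atom environment:
  9 × C (aromatic): 1 H each → 9
  2 × C (aromatic): no H
  1 × N (aromatic): no H
  Total hydrogens = 9.
Molecular formula: C11H9N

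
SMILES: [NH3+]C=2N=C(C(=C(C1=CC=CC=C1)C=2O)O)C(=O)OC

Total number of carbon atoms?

The symbol for carbon appears 13 times in the SMILES.

13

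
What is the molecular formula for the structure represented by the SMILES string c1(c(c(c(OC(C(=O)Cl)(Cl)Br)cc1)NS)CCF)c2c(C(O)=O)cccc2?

Heavy atoms from the SMILES: 1 Br, 17 C, 2 Cl, 1 F, 1 N, 4 O, 1 S.
Implicit hydrogens by atom environment:
  6 × C (aromatic): 1 H each → 6
  6 × C (aromatic): no H
  3 × C: no H
  3 × O: no H
  2 × C: 2 H each → 4
  2 × Cl: no H
  1 × Br: no H
  1 × F: no H
  1 × N: 1 H
  1 × O: 1 H
  1 × S: 1 H
  Total hydrogens = 13.
Molecular formula: C17H13BrCl2FNO4S

C17H13BrCl2FNO4S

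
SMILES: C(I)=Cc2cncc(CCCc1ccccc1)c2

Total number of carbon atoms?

16

The symbol for carbon appears 16 times in the SMILES. Lowercase c denotes aromatic carbon and counts toward C.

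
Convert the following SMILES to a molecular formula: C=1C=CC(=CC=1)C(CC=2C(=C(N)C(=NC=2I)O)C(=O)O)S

C14H13IN2O3S

Heavy atoms from the SMILES: 14 C, 1 I, 2 N, 3 O, 1 S.
Implicit hydrogens by atom environment:
  6 × C (aromatic): no H
  5 × C (aromatic): 1 H each → 5
  2 × O: 1 H each → 2
  1 × C: 2 H
  1 × C: 1 H
  1 × C: no H
  1 × I: no H
  1 × N: 2 H
  1 × N (aromatic): no H
  1 × O: no H
  1 × S: 1 H
  Total hydrogens = 13.
Molecular formula: C14H13IN2O3S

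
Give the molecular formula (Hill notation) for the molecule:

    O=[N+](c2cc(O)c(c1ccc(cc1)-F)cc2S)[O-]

Heavy atoms from the SMILES: 12 C, 1 F, 1 N, 3 O, 1 S.
Implicit hydrogens by atom environment:
  6 × C (aromatic): 1 H each → 6
  6 × C (aromatic): no H
  1 × F: no H
  1 × N (charge +1): no H
  1 × O: 1 H
  1 × O: no H
  1 × O (charge -1): no H
  1 × S: 1 H
  Total hydrogens = 8.
Molecular formula: C12H8FNO3S

C12H8FNO3S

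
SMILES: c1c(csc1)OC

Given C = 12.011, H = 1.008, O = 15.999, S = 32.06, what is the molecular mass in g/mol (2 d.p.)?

114.16

Molecular formula: C5H6OS.
M = 5×12.011 + 6×1.008 + 1×15.999 + 1×32.06 = 114.16 g/mol.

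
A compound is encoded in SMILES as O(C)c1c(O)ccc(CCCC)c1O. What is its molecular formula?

C11H16O3

Heavy atoms from the SMILES: 11 C, 3 O.
Implicit hydrogens by atom environment:
  4 × C (aromatic): no H
  3 × C: 2 H each → 6
  2 × C: 3 H each → 6
  2 × C (aromatic): 1 H each → 2
  2 × O: 1 H each → 2
  1 × O: no H
  Total hydrogens = 16.
Molecular formula: C11H16O3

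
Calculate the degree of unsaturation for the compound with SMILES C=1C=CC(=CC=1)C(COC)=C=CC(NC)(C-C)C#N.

8

Molecular formula from the SMILES: C16H20N2O.
DoU = (2C + 2 + N − H − X)/2 = (2·16 + 2 + 2 − 20 − 0)/2 = 16/2 = 8.
(Structurally: 1 ring(s) + 7 π bond(s) = 8.)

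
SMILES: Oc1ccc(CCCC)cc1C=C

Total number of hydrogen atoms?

16

Hydrogens are implicit in SMILES; fill each atom to its normal valence:
  4 × C: 2 H each → 8
  3 × C (aromatic): 1 H each → 3
  3 × C (aromatic): no H
  1 × C: 3 H
  1 × C: 1 H
  1 × O: 1 H
  Total hydrogens = 16.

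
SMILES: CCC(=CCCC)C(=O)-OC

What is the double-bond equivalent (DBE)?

Molecular formula from the SMILES: C9H16O2.
DoU = (2C + 2 + N − H − X)/2 = (2·9 + 2 + 0 − 16 − 0)/2 = 4/2 = 2.
(Structurally: 0 ring(s) + 2 π bond(s) = 2.)

2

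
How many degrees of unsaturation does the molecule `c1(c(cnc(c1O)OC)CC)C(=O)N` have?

5

Molecular formula from the SMILES: C9H12N2O3.
DoU = (2C + 2 + N − H − X)/2 = (2·9 + 2 + 2 − 12 − 0)/2 = 10/2 = 5.
(Structurally: 1 ring(s) + 4 π bond(s) = 5.)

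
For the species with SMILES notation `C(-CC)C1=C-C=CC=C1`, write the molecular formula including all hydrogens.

C9H12

Heavy atoms from the SMILES: 9 C.
Implicit hydrogens by atom environment:
  5 × C (aromatic): 1 H each → 5
  2 × C: 2 H each → 4
  1 × C: 3 H
  1 × C (aromatic): no H
  Total hydrogens = 12.
Molecular formula: C9H12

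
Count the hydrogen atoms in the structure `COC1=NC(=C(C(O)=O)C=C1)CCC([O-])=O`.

Hydrogens are implicit in SMILES; fill each atom to its normal valence:
  3 × C (aromatic): no H
  3 × O: no H
  2 × C: 2 H each → 4
  2 × C (aromatic): 1 H each → 2
  2 × C: no H
  1 × C: 3 H
  1 × N (aromatic): no H
  1 × O: 1 H
  1 × O (charge -1): no H
  Total hydrogens = 10.

10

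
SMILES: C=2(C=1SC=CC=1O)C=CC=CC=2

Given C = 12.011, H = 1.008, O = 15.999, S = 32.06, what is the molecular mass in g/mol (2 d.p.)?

176.23

Molecular formula: C10H8OS.
M = 10×12.011 + 8×1.008 + 1×15.999 + 1×32.06 = 176.23 g/mol.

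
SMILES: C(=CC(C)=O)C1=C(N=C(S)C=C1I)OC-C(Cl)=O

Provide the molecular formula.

C11H9ClINO3S

Heavy atoms from the SMILES: 11 C, 1 Cl, 1 I, 1 N, 3 O, 1 S.
Implicit hydrogens by atom environment:
  4 × C (aromatic): no H
  3 × O: no H
  2 × C: 1 H each → 2
  2 × C: no H
  1 × C: 3 H
  1 × C: 2 H
  1 × C (aromatic): 1 H
  1 × Cl: no H
  1 × I: no H
  1 × N (aromatic): no H
  1 × S: 1 H
  Total hydrogens = 9.
Molecular formula: C11H9ClINO3S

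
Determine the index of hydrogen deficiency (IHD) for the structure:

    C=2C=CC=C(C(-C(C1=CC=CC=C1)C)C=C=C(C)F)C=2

10

Molecular formula from the SMILES: C19H19F.
DoU = (2C + 2 + N − H − X)/2 = (2·19 + 2 + 0 − 19 − 1)/2 = 20/2 = 10.
(Structurally: 2 ring(s) + 8 π bond(s) = 10.)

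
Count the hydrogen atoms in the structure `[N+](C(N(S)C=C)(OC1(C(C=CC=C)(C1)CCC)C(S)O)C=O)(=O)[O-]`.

22

Hydrogens are implicit in SMILES; fill each atom to its normal valence:
  6 × C: 1 H each → 6
  5 × C: 2 H each → 10
  3 × C: no H
  3 × O: no H
  2 × S: 1 H each → 2
  1 × C: 3 H
  1 × N: no H
  1 × N (charge +1): no H
  1 × O: 1 H
  1 × O (charge -1): no H
  Total hydrogens = 22.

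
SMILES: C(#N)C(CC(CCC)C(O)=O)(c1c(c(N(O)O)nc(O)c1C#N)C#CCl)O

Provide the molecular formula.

C16H15ClN4O6

Heavy atoms from the SMILES: 16 C, 1 Cl, 4 N, 6 O.
Implicit hydrogens by atom environment:
  6 × C: no H
  5 × C (aromatic): no H
  5 × O: 1 H each → 5
  3 × C: 2 H each → 6
  3 × N: no H
  1 × C: 3 H
  1 × C: 1 H
  1 × Cl: no H
  1 × N (aromatic): no H
  1 × O: no H
  Total hydrogens = 15.
Molecular formula: C16H15ClN4O6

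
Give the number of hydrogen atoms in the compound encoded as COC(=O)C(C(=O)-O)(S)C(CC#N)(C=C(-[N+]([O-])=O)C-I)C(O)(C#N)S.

12

Hydrogens are implicit in SMILES; fill each atom to its normal valence:
  8 × C: no H
  4 × O: no H
  2 × C: 2 H each → 4
  2 × N: no H
  2 × O: 1 H each → 2
  2 × S: 1 H each → 2
  1 × C: 3 H
  1 × C: 1 H
  1 × I: no H
  1 × N (charge +1): no H
  1 × O (charge -1): no H
  Total hydrogens = 12.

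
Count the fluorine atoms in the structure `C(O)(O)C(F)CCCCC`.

The symbol for fluorine appears 1 time in the SMILES.

1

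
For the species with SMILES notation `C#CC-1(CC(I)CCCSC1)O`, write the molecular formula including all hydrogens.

Heavy atoms from the SMILES: 9 C, 1 I, 1 O, 1 S.
Implicit hydrogens by atom environment:
  5 × C: 2 H each → 10
  2 × C: 1 H each → 2
  2 × C: no H
  1 × I: no H
  1 × O: 1 H
  1 × S: no H
  Total hydrogens = 13.
Molecular formula: C9H13IOS

C9H13IOS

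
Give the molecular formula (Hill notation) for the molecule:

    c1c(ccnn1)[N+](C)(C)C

Heavy atoms from the SMILES: 7 C, 3 N.
Implicit hydrogens by atom environment:
  3 × C: 3 H each → 9
  3 × C (aromatic): 1 H each → 3
  2 × N (aromatic): no H
  1 × C (aromatic): no H
  1 × N (charge +1): no H
  Total hydrogens = 12.
Net charge +1.
Molecular formula: C7H12N3+

C7H12N3+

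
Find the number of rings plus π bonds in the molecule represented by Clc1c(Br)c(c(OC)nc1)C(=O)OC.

5

Molecular formula from the SMILES: C8H7BrClNO3.
DoU = (2C + 2 + N − H − X)/2 = (2·8 + 2 + 1 − 7 − 2)/2 = 10/2 = 5.
(Structurally: 1 ring(s) + 4 π bond(s) = 5.)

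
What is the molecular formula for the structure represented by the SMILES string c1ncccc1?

Heavy atoms from the SMILES: 5 C, 1 N.
Implicit hydrogens by atom environment:
  5 × C (aromatic): 1 H each → 5
  1 × N (aromatic): no H
  Total hydrogens = 5.
Molecular formula: C5H5N

C5H5N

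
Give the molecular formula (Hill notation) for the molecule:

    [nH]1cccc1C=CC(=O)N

C7H8N2O

Heavy atoms from the SMILES: 7 C, 2 N, 1 O.
Implicit hydrogens by atom environment:
  3 × C (aromatic): 1 H each → 3
  2 × C: 1 H each → 2
  1 × C (aromatic): no H
  1 × C: no H
  1 × N: 2 H
  1 × N (aromatic): 1 H
  1 × O: no H
  Total hydrogens = 8.
Molecular formula: C7H8N2O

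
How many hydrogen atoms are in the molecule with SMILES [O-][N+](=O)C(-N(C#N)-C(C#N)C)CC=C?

10

Hydrogens are implicit in SMILES; fill each atom to its normal valence:
  3 × C: 1 H each → 3
  3 × N: no H
  2 × C: 2 H each → 4
  2 × C: no H
  1 × C: 3 H
  1 × N (charge +1): no H
  1 × O: no H
  1 × O (charge -1): no H
  Total hydrogens = 10.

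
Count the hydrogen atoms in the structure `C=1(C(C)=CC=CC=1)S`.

8

Hydrogens are implicit in SMILES; fill each atom to its normal valence:
  4 × C (aromatic): 1 H each → 4
  2 × C (aromatic): no H
  1 × C: 3 H
  1 × S: 1 H
  Total hydrogens = 8.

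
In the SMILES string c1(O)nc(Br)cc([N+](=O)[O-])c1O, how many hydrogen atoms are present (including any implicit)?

Hydrogens are implicit in SMILES; fill each atom to its normal valence:
  4 × C (aromatic): no H
  2 × O: 1 H each → 2
  1 × Br: no H
  1 × C (aromatic): 1 H
  1 × N (aromatic): no H
  1 × N (charge +1): no H
  1 × O: no H
  1 × O (charge -1): no H
  Total hydrogens = 3.

3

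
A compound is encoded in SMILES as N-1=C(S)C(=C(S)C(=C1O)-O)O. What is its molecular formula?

C5H5NO3S2

Heavy atoms from the SMILES: 5 C, 1 N, 3 O, 2 S.
Implicit hydrogens by atom environment:
  5 × C (aromatic): no H
  3 × O: 1 H each → 3
  2 × S: 1 H each → 2
  1 × N (aromatic): no H
  Total hydrogens = 5.
Molecular formula: C5H5NO3S2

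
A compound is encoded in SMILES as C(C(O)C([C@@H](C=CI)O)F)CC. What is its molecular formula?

C8H14FIO2

Heavy atoms from the SMILES: 8 C, 1 F, 1 I, 2 O.
Implicit hydrogens by atom environment:
  5 × C: 1 H each → 5
  2 × C: 2 H each → 4
  2 × O: 1 H each → 2
  1 × C: 3 H
  1 × F: no H
  1 × I: no H
  Total hydrogens = 14.
Molecular formula: C8H14FIO2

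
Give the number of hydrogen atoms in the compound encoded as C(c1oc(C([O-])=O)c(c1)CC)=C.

9

Hydrogens are implicit in SMILES; fill each atom to its normal valence:
  3 × C (aromatic): no H
  2 × C: 2 H each → 4
  1 × C: 3 H
  1 × C (aromatic): 1 H
  1 × C: 1 H
  1 × C: no H
  1 × O (aromatic): no H
  1 × O: no H
  1 × O (charge -1): no H
  Total hydrogens = 9.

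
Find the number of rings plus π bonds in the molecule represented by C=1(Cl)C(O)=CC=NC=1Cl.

Molecular formula from the SMILES: C5H3Cl2NO.
DoU = (2C + 2 + N − H − X)/2 = (2·5 + 2 + 1 − 3 − 2)/2 = 8/2 = 4.
(Structurally: 1 ring(s) + 3 π bond(s) = 4.)

4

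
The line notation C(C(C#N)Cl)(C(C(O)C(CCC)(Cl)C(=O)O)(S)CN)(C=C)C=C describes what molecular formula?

Heavy atoms from the SMILES: 15 C, 2 Cl, 2 N, 3 O, 1 S.
Implicit hydrogens by atom environment:
  5 × C: 2 H each → 10
  5 × C: no H
  4 × C: 1 H each → 4
  2 × Cl: no H
  2 × O: 1 H each → 2
  1 × C: 3 H
  1 × N: 2 H
  1 × N: no H
  1 × O: no H
  1 × S: 1 H
  Total hydrogens = 22.
Molecular formula: C15H22Cl2N2O3S

C15H22Cl2N2O3S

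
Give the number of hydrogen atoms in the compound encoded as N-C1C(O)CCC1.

Hydrogens are implicit in SMILES; fill each atom to its normal valence:
  3 × C: 2 H each → 6
  2 × C: 1 H each → 2
  1 × N: 2 H
  1 × O: 1 H
  Total hydrogens = 11.

11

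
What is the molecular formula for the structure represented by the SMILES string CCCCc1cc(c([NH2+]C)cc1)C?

C12H20N+

Heavy atoms from the SMILES: 12 C, 1 N.
Implicit hydrogens by atom environment:
  3 × C: 3 H each → 9
  3 × C: 2 H each → 6
  3 × C (aromatic): 1 H each → 3
  3 × C (aromatic): no H
  1 × N (charge +1): 2 H
  Total hydrogens = 20.
Net charge +1.
Molecular formula: C12H20N+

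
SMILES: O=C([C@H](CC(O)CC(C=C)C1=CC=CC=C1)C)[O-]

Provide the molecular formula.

Heavy atoms from the SMILES: 15 C, 3 O.
Implicit hydrogens by atom environment:
  5 × C (aromatic): 1 H each → 5
  4 × C: 1 H each → 4
  3 × C: 2 H each → 6
  1 × C: 3 H
  1 × C: no H
  1 × C (aromatic): no H
  1 × O: 1 H
  1 × O: no H
  1 × O (charge -1): no H
  Total hydrogens = 19.
Net charge -1.
Molecular formula: C15H19O3-

C15H19O3-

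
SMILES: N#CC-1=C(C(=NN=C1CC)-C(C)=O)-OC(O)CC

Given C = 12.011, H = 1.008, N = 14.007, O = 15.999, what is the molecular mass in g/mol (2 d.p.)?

Molecular formula: C12H15N3O3.
M = 12×12.011 + 15×1.008 + 3×14.007 + 3×15.999 = 249.27 g/mol.

249.27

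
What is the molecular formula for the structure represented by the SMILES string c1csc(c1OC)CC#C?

Heavy atoms from the SMILES: 8 C, 1 O, 1 S.
Implicit hydrogens by atom environment:
  2 × C (aromatic): 1 H each → 2
  2 × C (aromatic): no H
  1 × C: 3 H
  1 × C: 2 H
  1 × C: 1 H
  1 × C: no H
  1 × O: no H
  1 × S (aromatic): no H
  Total hydrogens = 8.
Molecular formula: C8H8OS

C8H8OS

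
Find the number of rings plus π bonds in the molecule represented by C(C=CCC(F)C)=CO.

2

Molecular formula from the SMILES: C7H11FO.
DoU = (2C + 2 + N − H − X)/2 = (2·7 + 2 + 0 − 11 − 1)/2 = 4/2 = 2.
(Structurally: 0 ring(s) + 2 π bond(s) = 2.)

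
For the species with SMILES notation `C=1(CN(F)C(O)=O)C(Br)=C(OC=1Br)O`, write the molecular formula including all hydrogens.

Heavy atoms from the SMILES: 2 Br, 6 C, 1 F, 1 N, 4 O.
Implicit hydrogens by atom environment:
  4 × C (aromatic): no H
  2 × Br: no H
  2 × O: 1 H each → 2
  1 × C: 2 H
  1 × C: no H
  1 × F: no H
  1 × N: no H
  1 × O (aromatic): no H
  1 × O: no H
  Total hydrogens = 4.
Molecular formula: C6H4Br2FNO4

C6H4Br2FNO4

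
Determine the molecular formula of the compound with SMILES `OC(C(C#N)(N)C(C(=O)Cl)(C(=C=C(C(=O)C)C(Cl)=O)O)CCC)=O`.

Heavy atoms from the SMILES: 14 C, 2 Cl, 2 N, 6 O.
Implicit hydrogens by atom environment:
  10 × C: no H
  4 × O: no H
  2 × C: 3 H each → 6
  2 × C: 2 H each → 4
  2 × Cl: no H
  2 × O: 1 H each → 2
  1 × N: 2 H
  1 × N: no H
  Total hydrogens = 14.
Molecular formula: C14H14Cl2N2O6

C14H14Cl2N2O6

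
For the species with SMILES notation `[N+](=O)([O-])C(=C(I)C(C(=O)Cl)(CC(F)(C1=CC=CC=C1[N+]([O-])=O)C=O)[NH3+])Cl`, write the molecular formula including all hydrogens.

Heavy atoms from the SMILES: 13 C, 2 Cl, 1 F, 1 I, 3 N, 6 O.
Implicit hydrogens by atom environment:
  5 × C: no H
  4 × C (aromatic): 1 H each → 4
  4 × O: no H
  2 × C (aromatic): no H
  2 × Cl: no H
  2 × N (charge +1): no H
  2 × O (charge -1): no H
  1 × C: 2 H
  1 × C: 1 H
  1 × F: no H
  1 × I: no H
  1 × N (charge +1): 3 H
  Total hydrogens = 10.
Net charge +1.
Molecular formula: C13H10Cl2FIN3O6+

C13H10Cl2FIN3O6+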